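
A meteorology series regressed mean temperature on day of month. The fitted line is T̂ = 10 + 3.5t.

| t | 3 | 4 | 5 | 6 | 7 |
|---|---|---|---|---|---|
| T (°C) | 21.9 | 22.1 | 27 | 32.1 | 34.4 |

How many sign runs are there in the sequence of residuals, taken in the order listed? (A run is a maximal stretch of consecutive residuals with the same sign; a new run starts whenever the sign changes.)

4 runs

t=3: T̂ = 10 + 3.5·3 = 20.5; e = 21.9 − 20.5 = 1.4
t=4: T̂ = 10 + 3.5·4 = 24; e = 22.1 − 24 = -1.9
t=5: T̂ = 10 + 3.5·5 = 27.5; e = 27 − 27.5 = -0.5
t=6: T̂ = 10 + 3.5·6 = 31; e = 32.1 − 31 = 1.1
t=7: T̂ = 10 + 3.5·7 = 34.5; e = 34.4 − 34.5 = -0.1
Signs: + − − + −
Runs: +×1, −×2, +×1, −×1 → 4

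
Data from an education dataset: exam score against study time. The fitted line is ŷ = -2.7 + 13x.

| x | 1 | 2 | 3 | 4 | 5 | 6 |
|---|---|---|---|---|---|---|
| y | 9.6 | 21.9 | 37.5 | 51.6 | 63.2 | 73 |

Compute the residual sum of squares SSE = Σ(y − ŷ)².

SSE = 15.28

x=1: ŷ = -2.7 + 13·1 = 10.3; e = 9.6 − 10.3 = -0.7
x=2: ŷ = -2.7 + 13·2 = 23.3; e = 21.9 − 23.3 = -1.4
x=3: ŷ = -2.7 + 13·3 = 36.3; e = 37.5 − 36.3 = 1.2
x=4: ŷ = -2.7 + 13·4 = 49.3; e = 51.6 − 49.3 = 2.3
x=5: ŷ = -2.7 + 13·5 = 62.3; e = 63.2 − 62.3 = 0.9
x=6: ŷ = -2.7 + 13·6 = 75.3; e = 73 − 75.3 = -2.3
SSE = 0.49 + 1.96 + 1.44 + 5.29 + 0.81 + 5.29 = 15.28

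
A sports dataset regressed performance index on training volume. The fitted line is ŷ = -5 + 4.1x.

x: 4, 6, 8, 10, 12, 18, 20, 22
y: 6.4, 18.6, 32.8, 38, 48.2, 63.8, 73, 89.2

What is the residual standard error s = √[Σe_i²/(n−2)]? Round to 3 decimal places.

s = 4.619

x=4: ŷ = -5 + 4.1·4 = 11.4; e = 6.4 − 11.4 = -5
x=6: ŷ = -5 + 4.1·6 = 19.6; e = 18.6 − 19.6 = -1
x=8: ŷ = -5 + 4.1·8 = 27.8; e = 32.8 − 27.8 = 5
x=10: ŷ = -5 + 4.1·10 = 36; e = 38 − 36 = 2
x=12: ŷ = -5 + 4.1·12 = 44.2; e = 48.2 − 44.2 = 4
x=18: ŷ = -5 + 4.1·18 = 68.8; e = 63.8 − 68.8 = -5
x=20: ŷ = -5 + 4.1·20 = 77; e = 73 − 77 = -4
x=22: ŷ = -5 + 4.1·22 = 85.2; e = 89.2 − 85.2 = 4
SSE = 25 + 1 + 25 + 4 + 16 + 25 + 16 + 16 = 128
s = √(128/6) = √21.3333 ≈ 4.619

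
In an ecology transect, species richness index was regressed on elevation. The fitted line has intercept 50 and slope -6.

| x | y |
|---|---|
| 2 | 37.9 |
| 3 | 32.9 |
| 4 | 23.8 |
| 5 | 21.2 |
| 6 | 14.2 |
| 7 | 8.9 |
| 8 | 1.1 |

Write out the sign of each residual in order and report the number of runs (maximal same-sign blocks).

5 runs

x=2: ŷ = 50 − 6·2 = 38; r = 37.9 − 38 = -0.1
x=3: ŷ = 50 − 6·3 = 32; r = 32.9 − 32 = 0.9
x=4: ŷ = 50 − 6·4 = 26; r = 23.8 − 26 = -2.2
x=5: ŷ = 50 − 6·5 = 20; r = 21.2 − 20 = 1.2
x=6: ŷ = 50 − 6·6 = 14; r = 14.2 − 14 = 0.2
x=7: ŷ = 50 − 6·7 = 8; r = 8.9 − 8 = 0.9
x=8: ŷ = 50 − 6·8 = 2; r = 1.1 − 2 = -0.9
Signs: − + − + + + −
Runs: −×1, +×1, −×1, +×3, −×1 → 5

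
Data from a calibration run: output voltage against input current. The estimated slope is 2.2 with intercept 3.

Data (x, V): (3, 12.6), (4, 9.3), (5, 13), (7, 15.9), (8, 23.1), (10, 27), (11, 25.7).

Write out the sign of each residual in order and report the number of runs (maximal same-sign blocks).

4 runs

x=3: V̂ = 3 + 2.2·3 = 9.6; e = 12.6 − 9.6 = 3
x=4: V̂ = 3 + 2.2·4 = 11.8; e = 9.3 − 11.8 = -2.5
x=5: V̂ = 3 + 2.2·5 = 14; e = 13 − 14 = -1
x=7: V̂ = 3 + 2.2·7 = 18.4; e = 15.9 − 18.4 = -2.5
x=8: V̂ = 3 + 2.2·8 = 20.6; e = 23.1 − 20.6 = 2.5
x=10: V̂ = 3 + 2.2·10 = 25; e = 27 − 25 = 2
x=11: V̂ = 3 + 2.2·11 = 27.2; e = 25.7 − 27.2 = -1.5
Signs: + − − − + + −
Runs: +×1, −×3, +×2, −×1 → 4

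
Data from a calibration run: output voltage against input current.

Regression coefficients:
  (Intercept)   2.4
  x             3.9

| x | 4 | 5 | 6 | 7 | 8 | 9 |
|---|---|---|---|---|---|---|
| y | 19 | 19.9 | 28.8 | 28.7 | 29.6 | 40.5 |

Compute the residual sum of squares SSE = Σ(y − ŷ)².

x=4: ŷ = 2.4 + 3.9·4 = 18; r = 19 − 18 = 1
x=5: ŷ = 2.4 + 3.9·5 = 21.9; r = 19.9 − 21.9 = -2
x=6: ŷ = 2.4 + 3.9·6 = 25.8; r = 28.8 − 25.8 = 3
x=7: ŷ = 2.4 + 3.9·7 = 29.7; r = 28.7 − 29.7 = -1
x=8: ŷ = 2.4 + 3.9·8 = 33.6; r = 29.6 − 33.6 = -4
x=9: ŷ = 2.4 + 3.9·9 = 37.5; r = 40.5 − 37.5 = 3
SSE = 1 + 4 + 9 + 1 + 16 + 9 = 40

SSE = 40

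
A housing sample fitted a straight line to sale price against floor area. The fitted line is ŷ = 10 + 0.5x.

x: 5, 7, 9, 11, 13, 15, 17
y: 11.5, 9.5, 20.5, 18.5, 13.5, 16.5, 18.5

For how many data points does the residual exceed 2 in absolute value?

4

x=5: ŷ = 10 + 0.5·5 = 12.5; r = 11.5 − 12.5 = -1
x=7: ŷ = 10 + 0.5·7 = 13.5; r = 9.5 − 13.5 = -4
x=9: ŷ = 10 + 0.5·9 = 14.5; r = 20.5 − 14.5 = 6
x=11: ŷ = 10 + 0.5·11 = 15.5; r = 18.5 − 15.5 = 3
x=13: ŷ = 10 + 0.5·13 = 16.5; r = 13.5 − 16.5 = -3
x=15: ŷ = 10 + 0.5·15 = 17.5; r = 16.5 − 17.5 = -1
x=17: ŷ = 10 + 0.5·17 = 18.5; r = 18.5 − 18.5 = 0
|r| > 2: x=7 (|r|=4), x=9 (|r|=6), x=11 (|r|=3), x=13 (|r|=3) → 4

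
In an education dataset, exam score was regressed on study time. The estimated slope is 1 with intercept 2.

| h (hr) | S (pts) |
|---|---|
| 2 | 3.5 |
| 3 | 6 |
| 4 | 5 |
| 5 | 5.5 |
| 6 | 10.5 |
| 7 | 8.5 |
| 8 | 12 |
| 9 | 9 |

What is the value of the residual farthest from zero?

e = 2.5

h=2: ŷ = 2 + 2 = 4; e = 3.5 − 4 = -0.5
h=3: ŷ = 2 + 3 = 5; e = 6 − 5 = 1
h=4: ŷ = 2 + 4 = 6; e = 5 − 6 = -1
h=5: ŷ = 2 + 5 = 7; e = 5.5 − 7 = -1.5
h=6: ŷ = 2 + 6 = 8; e = 10.5 − 8 = 2.5
h=7: ŷ = 2 + 7 = 9; e = 8.5 − 9 = -0.5
h=8: ŷ = 2 + 8 = 10; e = 12 − 10 = 2
h=9: ŷ = 2 + 9 = 11; e = 9 − 11 = -2
Largest |e| is 2.5 at h = 6, residual 2.5.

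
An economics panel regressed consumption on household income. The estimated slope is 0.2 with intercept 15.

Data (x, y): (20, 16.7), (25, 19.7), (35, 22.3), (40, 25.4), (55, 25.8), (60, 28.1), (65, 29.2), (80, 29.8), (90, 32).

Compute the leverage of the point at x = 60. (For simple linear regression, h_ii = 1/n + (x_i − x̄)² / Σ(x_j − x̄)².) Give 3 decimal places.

h = 0.124

x̄ = (20 + 25 + 35 + 40 + 55 + 60 + 65 + 80 + 90)/9 = 52.2222
Σ(x − x̄)² = 1038.27 + 741.049 + 296.605 + 149.383 + 7.71605 + 60.4938 + 163.272 + 771.605 + 1427.16 = 4655.56
h = 1/9 + (7.77778)²/4655.56 = 0.111111 + 0.0129939 = 0.124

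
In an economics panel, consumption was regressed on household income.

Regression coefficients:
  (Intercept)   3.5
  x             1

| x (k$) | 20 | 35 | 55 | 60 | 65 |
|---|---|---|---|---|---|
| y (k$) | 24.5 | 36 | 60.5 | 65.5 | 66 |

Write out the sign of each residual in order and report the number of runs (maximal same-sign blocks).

4 runs

x=20: ŷ = 3.5 + 20 = 23.5; r = 24.5 − 23.5 = 1
x=35: ŷ = 3.5 + 35 = 38.5; r = 36 − 38.5 = -2.5
x=55: ŷ = 3.5 + 55 = 58.5; r = 60.5 − 58.5 = 2
x=60: ŷ = 3.5 + 60 = 63.5; r = 65.5 − 63.5 = 2
x=65: ŷ = 3.5 + 65 = 68.5; r = 66 − 68.5 = -2.5
Signs: + − + + −
Runs: +×1, −×1, +×2, −×1 → 4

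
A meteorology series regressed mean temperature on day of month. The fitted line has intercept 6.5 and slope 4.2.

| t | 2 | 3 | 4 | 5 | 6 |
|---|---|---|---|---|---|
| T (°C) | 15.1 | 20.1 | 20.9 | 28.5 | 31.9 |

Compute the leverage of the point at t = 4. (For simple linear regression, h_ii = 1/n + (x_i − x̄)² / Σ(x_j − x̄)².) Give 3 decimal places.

h = 0.200

t̄ = (2 + 3 + 4 + 5 + 6)/5 = 4
Σ(t − t̄)² = 4 + 1 + 0 + 1 + 4 = 10
h = 1/5 + (0)²/10 = 0.2 + 0 = 0.200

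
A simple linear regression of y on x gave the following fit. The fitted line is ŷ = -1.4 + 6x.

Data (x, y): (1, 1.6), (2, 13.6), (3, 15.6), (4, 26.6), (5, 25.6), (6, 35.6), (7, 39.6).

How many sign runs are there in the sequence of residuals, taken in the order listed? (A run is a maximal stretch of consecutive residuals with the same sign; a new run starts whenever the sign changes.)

7 runs

x=1: ŷ = -1.4 + 6·1 = 4.6; r = 1.6 − 4.6 = -3
x=2: ŷ = -1.4 + 6·2 = 10.6; r = 13.6 − 10.6 = 3
x=3: ŷ = -1.4 + 6·3 = 16.6; r = 15.6 − 16.6 = -1
x=4: ŷ = -1.4 + 6·4 = 22.6; r = 26.6 − 22.6 = 4
x=5: ŷ = -1.4 + 6·5 = 28.6; r = 25.6 − 28.6 = -3
x=6: ŷ = -1.4 + 6·6 = 34.6; r = 35.6 − 34.6 = 1
x=7: ŷ = -1.4 + 6·7 = 40.6; r = 39.6 − 40.6 = -1
Signs: − + − + − + −
Runs: −×1, +×1, −×1, +×1, −×1, +×1, −×1 → 7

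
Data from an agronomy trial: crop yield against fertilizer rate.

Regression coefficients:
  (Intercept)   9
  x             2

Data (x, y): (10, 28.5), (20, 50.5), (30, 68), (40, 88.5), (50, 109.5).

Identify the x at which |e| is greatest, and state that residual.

x=10: ŷ = 9 + 2·10 = 29; e = 28.5 − 29 = -0.5
x=20: ŷ = 9 + 2·20 = 49; e = 50.5 − 49 = 1.5
x=30: ŷ = 9 + 2·30 = 69; e = 68 − 69 = -1
x=40: ŷ = 9 + 2·40 = 89; e = 88.5 − 89 = -0.5
x=50: ŷ = 9 + 2·50 = 109; e = 109.5 − 109 = 0.5
Largest |e| is 1.5 at x = 20, residual 1.5.

x = 20, e = 1.5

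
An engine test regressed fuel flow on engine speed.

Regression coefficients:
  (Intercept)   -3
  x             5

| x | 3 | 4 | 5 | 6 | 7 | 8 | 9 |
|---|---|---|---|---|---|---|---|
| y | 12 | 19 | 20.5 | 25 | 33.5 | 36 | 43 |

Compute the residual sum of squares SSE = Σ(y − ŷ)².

x=3: ŷ = -3 + 5·3 = 12; r = 12 − 12 = 0
x=4: ŷ = -3 + 5·4 = 17; r = 19 − 17 = 2
x=5: ŷ = -3 + 5·5 = 22; r = 20.5 − 22 = -1.5
x=6: ŷ = -3 + 5·6 = 27; r = 25 − 27 = -2
x=7: ŷ = -3 + 5·7 = 32; r = 33.5 − 32 = 1.5
x=8: ŷ = -3 + 5·8 = 37; r = 36 − 37 = -1
x=9: ŷ = -3 + 5·9 = 42; r = 43 − 42 = 1
SSE = 0 + 4 + 2.25 + 4 + 2.25 + 1 + 1 = 14.5

SSE = 14.5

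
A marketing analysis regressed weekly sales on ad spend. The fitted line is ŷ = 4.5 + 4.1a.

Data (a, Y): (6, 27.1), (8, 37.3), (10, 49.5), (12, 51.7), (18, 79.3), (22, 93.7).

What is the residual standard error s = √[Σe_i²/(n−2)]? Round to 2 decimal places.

s = 2.55

a=6: ŷ = 4.5 + 4.1·6 = 29.1; e = 27.1 − 29.1 = -2
a=8: ŷ = 4.5 + 4.1·8 = 37.3; e = 37.3 − 37.3 = 0
a=10: ŷ = 4.5 + 4.1·10 = 45.5; e = 49.5 − 45.5 = 4
a=12: ŷ = 4.5 + 4.1·12 = 53.7; e = 51.7 − 53.7 = -2
a=18: ŷ = 4.5 + 4.1·18 = 78.3; e = 79.3 − 78.3 = 1
a=22: ŷ = 4.5 + 4.1·22 = 94.7; e = 93.7 − 94.7 = -1
SSE = 4 + 0 + 16 + 4 + 1 + 1 = 26
s = √(26/4) = √6.5 ≈ 2.55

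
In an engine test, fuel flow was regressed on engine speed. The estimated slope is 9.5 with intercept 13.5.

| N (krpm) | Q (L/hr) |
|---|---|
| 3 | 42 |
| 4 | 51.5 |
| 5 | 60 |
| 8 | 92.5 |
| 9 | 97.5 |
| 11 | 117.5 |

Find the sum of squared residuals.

SSE = 12.5

N=3: ŷ = 13.5 + 9.5·3 = 42; r = 42 − 42 = 0
N=4: ŷ = 13.5 + 9.5·4 = 51.5; r = 51.5 − 51.5 = 0
N=5: ŷ = 13.5 + 9.5·5 = 61; r = 60 − 61 = -1
N=8: ŷ = 13.5 + 9.5·8 = 89.5; r = 92.5 − 89.5 = 3
N=9: ŷ = 13.5 + 9.5·9 = 99; r = 97.5 − 99 = -1.5
N=11: ŷ = 13.5 + 9.5·11 = 118; r = 117.5 − 118 = -0.5
SSE = 0 + 0 + 1 + 9 + 2.25 + 0.25 = 12.5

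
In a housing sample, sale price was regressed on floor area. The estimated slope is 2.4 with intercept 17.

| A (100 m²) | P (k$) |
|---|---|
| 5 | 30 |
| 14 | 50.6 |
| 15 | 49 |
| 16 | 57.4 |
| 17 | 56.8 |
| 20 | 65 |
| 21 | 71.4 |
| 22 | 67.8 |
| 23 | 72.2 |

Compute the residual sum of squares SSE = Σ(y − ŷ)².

A=5: P̂ = 17 + 2.4·5 = 29; r = 30 − 29 = 1
A=14: P̂ = 17 + 2.4·14 = 50.6; r = 50.6 − 50.6 = 0
A=15: P̂ = 17 + 2.4·15 = 53; r = 49 − 53 = -4
A=16: P̂ = 17 + 2.4·16 = 55.4; r = 57.4 − 55.4 = 2
A=17: P̂ = 17 + 2.4·17 = 57.8; r = 56.8 − 57.8 = -1
A=20: P̂ = 17 + 2.4·20 = 65; r = 65 − 65 = 0
A=21: P̂ = 17 + 2.4·21 = 67.4; r = 71.4 − 67.4 = 4
A=22: P̂ = 17 + 2.4·22 = 69.8; r = 67.8 − 69.8 = -2
A=23: P̂ = 17 + 2.4·23 = 72.2; r = 72.2 − 72.2 = 0
SSE = 1 + 0 + 16 + 4 + 1 + 0 + 16 + 4 + 0 = 42

SSE = 42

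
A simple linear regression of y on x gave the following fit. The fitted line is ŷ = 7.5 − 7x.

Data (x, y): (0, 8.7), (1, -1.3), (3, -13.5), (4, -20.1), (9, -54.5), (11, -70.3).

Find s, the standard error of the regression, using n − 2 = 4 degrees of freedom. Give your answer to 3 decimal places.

x=0: ŷ = 7.5 − 7·0 = 7.5; e = 8.7 − 7.5 = 1.2
x=1: ŷ = 7.5 − 7·1 = 0.5; e = -1.3 − 0.5 = -1.8
x=3: ŷ = 7.5 − 7·3 = -13.5; e = -13.5 − (-13.5) = 0
x=4: ŷ = 7.5 − 7·4 = -20.5; e = -20.1 − (-20.5) = 0.4
x=9: ŷ = 7.5 − 7·9 = -55.5; e = -54.5 − (-55.5) = 1
x=11: ŷ = 7.5 − 7·11 = -69.5; e = -70.3 − (-69.5) = -0.8
SSE = 1.44 + 3.24 + 0 + 0.16 + 1 + 0.64 = 6.48
s = √(6.48/4) = √1.62 ≈ 1.273

s = 1.273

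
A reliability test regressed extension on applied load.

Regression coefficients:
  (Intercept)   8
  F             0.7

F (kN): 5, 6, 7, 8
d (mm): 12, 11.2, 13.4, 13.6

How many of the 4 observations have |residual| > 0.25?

F=5: d̂ = 8 + 0.7·5 = 11.5; e = 12 − 11.5 = 0.5
F=6: d̂ = 8 + 0.7·6 = 12.2; e = 11.2 − 12.2 = -1
F=7: d̂ = 8 + 0.7·7 = 12.9; e = 13.4 − 12.9 = 0.5
F=8: d̂ = 8 + 0.7·8 = 13.6; e = 13.6 − 13.6 = 0
|e| > 0.25: F=5 (|e|=0.5), F=6 (|e|=1), F=7 (|e|=0.5) → 3

3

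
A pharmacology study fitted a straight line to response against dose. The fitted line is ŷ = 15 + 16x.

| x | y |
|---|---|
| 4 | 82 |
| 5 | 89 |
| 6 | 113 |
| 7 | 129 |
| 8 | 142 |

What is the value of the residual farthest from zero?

x=4: ŷ = 15 + 16·4 = 79; e = 82 − 79 = 3
x=5: ŷ = 15 + 16·5 = 95; e = 89 − 95 = -6
x=6: ŷ = 15 + 16·6 = 111; e = 113 − 111 = 2
x=7: ŷ = 15 + 16·7 = 127; e = 129 − 127 = 2
x=8: ŷ = 15 + 16·8 = 143; e = 142 − 143 = -1
Largest |e| is 6 at x = 5, residual -6.

e = -6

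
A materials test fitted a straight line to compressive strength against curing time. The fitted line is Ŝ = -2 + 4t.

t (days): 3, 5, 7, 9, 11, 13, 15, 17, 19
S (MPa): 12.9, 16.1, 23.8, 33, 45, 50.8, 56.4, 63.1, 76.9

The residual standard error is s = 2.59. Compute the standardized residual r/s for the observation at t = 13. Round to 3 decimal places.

0.309

Ŝ = -2 + 4·13 = 50
r = 50.8 − 50 = 0.8
r/s = 0.8 / 2.59 = 0.309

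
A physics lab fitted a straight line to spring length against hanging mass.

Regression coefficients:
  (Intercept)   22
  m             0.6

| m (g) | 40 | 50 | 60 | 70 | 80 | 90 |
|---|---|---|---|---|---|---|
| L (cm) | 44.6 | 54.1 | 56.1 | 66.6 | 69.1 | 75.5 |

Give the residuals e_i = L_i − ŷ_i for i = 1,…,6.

-1.4, 2.1, -1.9, 2.6, -0.9, -0.5

m=40: ŷ = 22 + 0.6·40 = 46; e = 44.6 − 46 = -1.4
m=50: ŷ = 22 + 0.6·50 = 52; e = 54.1 − 52 = 2.1
m=60: ŷ = 22 + 0.6·60 = 58; e = 56.1 − 58 = -1.9
m=70: ŷ = 22 + 0.6·70 = 64; e = 66.6 − 64 = 2.6
m=80: ŷ = 22 + 0.6·80 = 70; e = 69.1 − 70 = -0.9
m=90: ŷ = 22 + 0.6·90 = 76; e = 75.5 − 76 = -0.5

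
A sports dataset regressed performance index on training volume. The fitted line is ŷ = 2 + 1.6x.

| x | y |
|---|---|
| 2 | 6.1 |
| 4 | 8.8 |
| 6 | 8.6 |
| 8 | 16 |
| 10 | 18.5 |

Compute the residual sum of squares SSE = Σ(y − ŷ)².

x=2: ŷ = 2 + 1.6·2 = 5.2; r = 6.1 − 5.2 = 0.9
x=4: ŷ = 2 + 1.6·4 = 8.4; r = 8.8 − 8.4 = 0.4
x=6: ŷ = 2 + 1.6·6 = 11.6; r = 8.6 − 11.6 = -3
x=8: ŷ = 2 + 1.6·8 = 14.8; r = 16 − 14.8 = 1.2
x=10: ŷ = 2 + 1.6·10 = 18; r = 18.5 − 18 = 0.5
SSE = 0.81 + 0.16 + 9 + 1.44 + 0.25 = 11.66

SSE = 11.66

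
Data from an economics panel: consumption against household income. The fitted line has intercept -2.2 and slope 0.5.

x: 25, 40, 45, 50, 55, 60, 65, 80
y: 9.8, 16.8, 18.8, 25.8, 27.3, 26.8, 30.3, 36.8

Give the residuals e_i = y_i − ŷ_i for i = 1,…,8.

-0.5, -1, -1.5, 3, 2, -1, 0, -1

x=25: ŷ = -2.2 + 0.5·25 = 10.3; e = 9.8 − 10.3 = -0.5
x=40: ŷ = -2.2 + 0.5·40 = 17.8; e = 16.8 − 17.8 = -1
x=45: ŷ = -2.2 + 0.5·45 = 20.3; e = 18.8 − 20.3 = -1.5
x=50: ŷ = -2.2 + 0.5·50 = 22.8; e = 25.8 − 22.8 = 3
x=55: ŷ = -2.2 + 0.5·55 = 25.3; e = 27.3 − 25.3 = 2
x=60: ŷ = -2.2 + 0.5·60 = 27.8; e = 26.8 − 27.8 = -1
x=65: ŷ = -2.2 + 0.5·65 = 30.3; e = 30.3 − 30.3 = 0
x=80: ŷ = -2.2 + 0.5·80 = 37.8; e = 36.8 − 37.8 = -1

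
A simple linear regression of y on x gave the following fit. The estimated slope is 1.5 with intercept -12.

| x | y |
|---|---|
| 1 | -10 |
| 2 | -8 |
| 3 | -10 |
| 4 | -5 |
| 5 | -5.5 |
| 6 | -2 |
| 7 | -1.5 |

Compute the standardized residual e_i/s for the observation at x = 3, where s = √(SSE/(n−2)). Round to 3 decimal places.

x=1: ŷ = -12 + 1.5·1 = -10.5; e = -10 − (-10.5) = 0.5
x=2: ŷ = -12 + 1.5·2 = -9; e = -8 − (-9) = 1
x=3: ŷ = -12 + 1.5·3 = -7.5; e = -10 − (-7.5) = -2.5
x=4: ŷ = -12 + 1.5·4 = -6; e = -5 − (-6) = 1
x=5: ŷ = -12 + 1.5·5 = -4.5; e = -5.5 − (-4.5) = -1
x=6: ŷ = -12 + 1.5·6 = -3; e = -2 − (-3) = 1
x=7: ŷ = -12 + 1.5·7 = -1.5; e = -1.5 − (-1.5) = 0
SSE = 0.25 + 1 + 6.25 + 1 + 1 + 1 + 0 = 10.5
s = √(10.5/5) = 1.44914
e/s = -2.5 / 1.44914 = -1.725

-1.725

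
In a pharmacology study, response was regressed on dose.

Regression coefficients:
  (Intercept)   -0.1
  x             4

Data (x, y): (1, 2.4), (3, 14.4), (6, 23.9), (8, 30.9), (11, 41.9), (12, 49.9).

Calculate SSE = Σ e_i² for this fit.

x=1: ŷ = -0.1 + 4·1 = 3.9; e = 2.4 − 3.9 = -1.5
x=3: ŷ = -0.1 + 4·3 = 11.9; e = 14.4 − 11.9 = 2.5
x=6: ŷ = -0.1 + 4·6 = 23.9; e = 23.9 − 23.9 = 0
x=8: ŷ = -0.1 + 4·8 = 31.9; e = 30.9 − 31.9 = -1
x=11: ŷ = -0.1 + 4·11 = 43.9; e = 41.9 − 43.9 = -2
x=12: ŷ = -0.1 + 4·12 = 47.9; e = 49.9 − 47.9 = 2
SSE = 2.25 + 6.25 + 0 + 1 + 4 + 4 = 17.5

SSE = 17.5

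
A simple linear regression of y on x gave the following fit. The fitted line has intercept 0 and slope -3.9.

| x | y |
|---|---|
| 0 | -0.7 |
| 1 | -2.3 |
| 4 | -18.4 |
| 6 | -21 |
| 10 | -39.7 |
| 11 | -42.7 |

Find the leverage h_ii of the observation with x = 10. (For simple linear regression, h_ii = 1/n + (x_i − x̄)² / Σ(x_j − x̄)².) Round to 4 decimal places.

x̄ = (0 + 1 + 4 + 6 + 10 + 11)/6 = 5.33333
Σ(x − x̄)² = 28.4444 + 18.7778 + 1.77778 + 0.444444 + 21.7778 + 32.1111 = 103.333
h = 1/6 + (4.66667)²/103.333 = 0.166667 + 0.210753 = 0.3774

h = 0.3774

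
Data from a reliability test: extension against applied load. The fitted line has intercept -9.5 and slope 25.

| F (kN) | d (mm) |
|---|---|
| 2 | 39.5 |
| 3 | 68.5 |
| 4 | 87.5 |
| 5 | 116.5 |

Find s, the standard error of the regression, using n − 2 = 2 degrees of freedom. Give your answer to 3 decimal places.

s = 3.162

F=2: d̂ = -9.5 + 25·2 = 40.5; e = 39.5 − 40.5 = -1
F=3: d̂ = -9.5 + 25·3 = 65.5; e = 68.5 − 65.5 = 3
F=4: d̂ = -9.5 + 25·4 = 90.5; e = 87.5 − 90.5 = -3
F=5: d̂ = -9.5 + 25·5 = 115.5; e = 116.5 − 115.5 = 1
SSE = 1 + 9 + 9 + 1 = 20
s = √(20/2) = √10 ≈ 3.162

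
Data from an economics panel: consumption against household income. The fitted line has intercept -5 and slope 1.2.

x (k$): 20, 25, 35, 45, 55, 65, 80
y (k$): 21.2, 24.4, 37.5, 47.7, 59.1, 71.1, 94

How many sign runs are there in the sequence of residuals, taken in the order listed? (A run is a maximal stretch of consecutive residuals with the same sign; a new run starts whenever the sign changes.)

5 runs

x=20: ŷ = -5 + 1.2·20 = 19; r = 21.2 − 19 = 2.2
x=25: ŷ = -5 + 1.2·25 = 25; r = 24.4 − 25 = -0.6
x=35: ŷ = -5 + 1.2·35 = 37; r = 37.5 − 37 = 0.5
x=45: ŷ = -5 + 1.2·45 = 49; r = 47.7 − 49 = -1.3
x=55: ŷ = -5 + 1.2·55 = 61; r = 59.1 − 61 = -1.9
x=65: ŷ = -5 + 1.2·65 = 73; r = 71.1 − 73 = -1.9
x=80: ŷ = -5 + 1.2·80 = 91; r = 94 − 91 = 3
Signs: + − + − − − +
Runs: +×1, −×1, +×1, −×3, +×1 → 5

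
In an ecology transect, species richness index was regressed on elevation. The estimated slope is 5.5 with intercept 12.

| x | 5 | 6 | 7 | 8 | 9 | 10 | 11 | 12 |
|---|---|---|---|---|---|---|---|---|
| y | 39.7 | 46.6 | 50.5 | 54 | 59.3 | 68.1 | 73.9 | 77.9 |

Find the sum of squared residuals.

SSE = 14.62

x=5: ŷ = 12 + 5.5·5 = 39.5; e = 39.7 − 39.5 = 0.2
x=6: ŷ = 12 + 5.5·6 = 45; e = 46.6 − 45 = 1.6
x=7: ŷ = 12 + 5.5·7 = 50.5; e = 50.5 − 50.5 = 0
x=8: ŷ = 12 + 5.5·8 = 56; e = 54 − 56 = -2
x=9: ŷ = 12 + 5.5·9 = 61.5; e = 59.3 − 61.5 = -2.2
x=10: ŷ = 12 + 5.5·10 = 67; e = 68.1 − 67 = 1.1
x=11: ŷ = 12 + 5.5·11 = 72.5; e = 73.9 − 72.5 = 1.4
x=12: ŷ = 12 + 5.5·12 = 78; e = 77.9 − 78 = -0.1
SSE = 0.04 + 2.56 + 0 + 4 + 4.84 + 1.21 + 1.96 + 0.01 = 14.62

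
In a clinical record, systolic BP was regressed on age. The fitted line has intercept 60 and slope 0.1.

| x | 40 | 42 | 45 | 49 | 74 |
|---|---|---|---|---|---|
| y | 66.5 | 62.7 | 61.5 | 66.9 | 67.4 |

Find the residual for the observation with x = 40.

ŷ = 60 + 0.1·40 = 64
r = 66.5 − 64 = 2.5

r = 2.5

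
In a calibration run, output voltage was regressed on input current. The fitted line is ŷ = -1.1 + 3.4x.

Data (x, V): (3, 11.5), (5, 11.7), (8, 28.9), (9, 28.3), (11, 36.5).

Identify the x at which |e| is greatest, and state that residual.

x = 5, e = -4.2

x=3: ŷ = -1.1 + 3.4·3 = 9.1; e = 11.5 − 9.1 = 2.4
x=5: ŷ = -1.1 + 3.4·5 = 15.9; e = 11.7 − 15.9 = -4.2
x=8: ŷ = -1.1 + 3.4·8 = 26.1; e = 28.9 − 26.1 = 2.8
x=9: ŷ = -1.1 + 3.4·9 = 29.5; e = 28.3 − 29.5 = -1.2
x=11: ŷ = -1.1 + 3.4·11 = 36.3; e = 36.5 − 36.3 = 0.2
Largest |e| is 4.2 at x = 5, residual -4.2.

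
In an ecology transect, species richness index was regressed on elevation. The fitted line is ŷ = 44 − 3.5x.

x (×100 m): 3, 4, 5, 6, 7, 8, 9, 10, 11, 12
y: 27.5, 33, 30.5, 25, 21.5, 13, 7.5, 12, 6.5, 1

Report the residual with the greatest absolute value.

x=3: ŷ = 44 − 3.5·3 = 33.5; r = 27.5 − 33.5 = -6
x=4: ŷ = 44 − 3.5·4 = 30; r = 33 − 30 = 3
x=5: ŷ = 44 − 3.5·5 = 26.5; r = 30.5 − 26.5 = 4
x=6: ŷ = 44 − 3.5·6 = 23; r = 25 − 23 = 2
x=7: ŷ = 44 − 3.5·7 = 19.5; r = 21.5 − 19.5 = 2
x=8: ŷ = 44 − 3.5·8 = 16; r = 13 − 16 = -3
x=9: ŷ = 44 − 3.5·9 = 12.5; r = 7.5 − 12.5 = -5
x=10: ŷ = 44 − 3.5·10 = 9; r = 12 − 9 = 3
x=11: ŷ = 44 − 3.5·11 = 5.5; r = 6.5 − 5.5 = 1
x=12: ŷ = 44 − 3.5·12 = 2; r = 1 − 2 = -1
Largest |r| is 6 at x = 3, residual -6.

r = -6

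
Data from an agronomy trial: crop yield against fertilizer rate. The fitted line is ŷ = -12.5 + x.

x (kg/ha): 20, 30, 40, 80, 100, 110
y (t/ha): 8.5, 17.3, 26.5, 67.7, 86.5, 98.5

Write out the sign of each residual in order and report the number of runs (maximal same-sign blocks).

5 runs

x=20: ŷ = -12.5 + 20 = 7.5; r = 8.5 − 7.5 = 1
x=30: ŷ = -12.5 + 30 = 17.5; r = 17.3 − 17.5 = -0.2
x=40: ŷ = -12.5 + 40 = 27.5; r = 26.5 − 27.5 = -1
x=80: ŷ = -12.5 + 80 = 67.5; r = 67.7 − 67.5 = 0.2
x=100: ŷ = -12.5 + 100 = 87.5; r = 86.5 − 87.5 = -1
x=110: ŷ = -12.5 + 110 = 97.5; r = 98.5 − 97.5 = 1
Signs: + − − + − +
Runs: +×1, −×2, +×1, −×1, +×1 → 5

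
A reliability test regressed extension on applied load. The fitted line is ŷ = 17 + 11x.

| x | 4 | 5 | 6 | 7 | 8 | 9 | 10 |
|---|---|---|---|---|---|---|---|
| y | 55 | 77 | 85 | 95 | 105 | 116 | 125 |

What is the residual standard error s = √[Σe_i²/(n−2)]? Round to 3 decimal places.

s = 3.742

x=4: ŷ = 17 + 11·4 = 61; e = 55 − 61 = -6
x=5: ŷ = 17 + 11·5 = 72; e = 77 − 72 = 5
x=6: ŷ = 17 + 11·6 = 83; e = 85 − 83 = 2
x=7: ŷ = 17 + 11·7 = 94; e = 95 − 94 = 1
x=8: ŷ = 17 + 11·8 = 105; e = 105 − 105 = 0
x=9: ŷ = 17 + 11·9 = 116; e = 116 − 116 = 0
x=10: ŷ = 17 + 11·10 = 127; e = 125 − 127 = -2
SSE = 36 + 25 + 4 + 1 + 0 + 0 + 4 = 70
s = √(70/5) = √14 ≈ 3.742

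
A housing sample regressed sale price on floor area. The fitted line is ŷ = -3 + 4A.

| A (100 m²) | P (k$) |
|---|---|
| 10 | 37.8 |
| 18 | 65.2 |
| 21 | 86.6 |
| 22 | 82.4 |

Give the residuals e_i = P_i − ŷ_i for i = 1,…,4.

A=10: ŷ = -3 + 4·10 = 37; e = 37.8 − 37 = 0.8
A=18: ŷ = -3 + 4·18 = 69; e = 65.2 − 69 = -3.8
A=21: ŷ = -3 + 4·21 = 81; e = 86.6 − 81 = 5.6
A=22: ŷ = -3 + 4·22 = 85; e = 82.4 − 85 = -2.6

0.8, -3.8, 5.6, -2.6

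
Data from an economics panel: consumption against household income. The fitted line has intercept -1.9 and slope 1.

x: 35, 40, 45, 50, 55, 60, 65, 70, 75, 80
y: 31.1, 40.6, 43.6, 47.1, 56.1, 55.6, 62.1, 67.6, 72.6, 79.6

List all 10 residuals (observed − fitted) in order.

x=35: ŷ = -1.9 + 35 = 33.1; e = 31.1 − 33.1 = -2
x=40: ŷ = -1.9 + 40 = 38.1; e = 40.6 − 38.1 = 2.5
x=45: ŷ = -1.9 + 45 = 43.1; e = 43.6 − 43.1 = 0.5
x=50: ŷ = -1.9 + 50 = 48.1; e = 47.1 − 48.1 = -1
x=55: ŷ = -1.9 + 55 = 53.1; e = 56.1 − 53.1 = 3
x=60: ŷ = -1.9 + 60 = 58.1; e = 55.6 − 58.1 = -2.5
x=65: ŷ = -1.9 + 65 = 63.1; e = 62.1 − 63.1 = -1
x=70: ŷ = -1.9 + 70 = 68.1; e = 67.6 − 68.1 = -0.5
x=75: ŷ = -1.9 + 75 = 73.1; e = 72.6 − 73.1 = -0.5
x=80: ŷ = -1.9 + 80 = 78.1; e = 79.6 − 78.1 = 1.5

-2, 2.5, 0.5, -1, 3, -2.5, -1, -0.5, -0.5, 1.5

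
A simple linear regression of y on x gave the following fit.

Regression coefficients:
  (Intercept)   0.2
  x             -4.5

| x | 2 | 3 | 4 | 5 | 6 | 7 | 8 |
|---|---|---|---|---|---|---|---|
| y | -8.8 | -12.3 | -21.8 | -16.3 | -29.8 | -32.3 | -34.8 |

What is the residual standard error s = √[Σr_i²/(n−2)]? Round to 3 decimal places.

s = 3.578

x=2: ŷ = 0.2 − 4.5·2 = -8.8; r = -8.8 − (-8.8) = 0
x=3: ŷ = 0.2 − 4.5·3 = -13.3; r = -12.3 − (-13.3) = 1
x=4: ŷ = 0.2 − 4.5·4 = -17.8; r = -21.8 − (-17.8) = -4
x=5: ŷ = 0.2 − 4.5·5 = -22.3; r = -16.3 − (-22.3) = 6
x=6: ŷ = 0.2 − 4.5·6 = -26.8; r = -29.8 − (-26.8) = -3
x=7: ŷ = 0.2 − 4.5·7 = -31.3; r = -32.3 − (-31.3) = -1
x=8: ŷ = 0.2 − 4.5·8 = -35.8; r = -34.8 − (-35.8) = 1
SSE = 0 + 1 + 16 + 36 + 9 + 1 + 1 = 64
s = √(64/5) = √12.8 ≈ 3.578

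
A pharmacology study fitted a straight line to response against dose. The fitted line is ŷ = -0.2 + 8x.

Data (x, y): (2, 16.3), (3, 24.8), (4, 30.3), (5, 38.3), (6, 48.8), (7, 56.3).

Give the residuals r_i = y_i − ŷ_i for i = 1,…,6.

0.5, 1, -1.5, -1.5, 1, 0.5

x=2: ŷ = -0.2 + 8·2 = 15.8; r = 16.3 − 15.8 = 0.5
x=3: ŷ = -0.2 + 8·3 = 23.8; r = 24.8 − 23.8 = 1
x=4: ŷ = -0.2 + 8·4 = 31.8; r = 30.3 − 31.8 = -1.5
x=5: ŷ = -0.2 + 8·5 = 39.8; r = 38.3 − 39.8 = -1.5
x=6: ŷ = -0.2 + 8·6 = 47.8; r = 48.8 − 47.8 = 1
x=7: ŷ = -0.2 + 8·7 = 55.8; r = 56.3 − 55.8 = 0.5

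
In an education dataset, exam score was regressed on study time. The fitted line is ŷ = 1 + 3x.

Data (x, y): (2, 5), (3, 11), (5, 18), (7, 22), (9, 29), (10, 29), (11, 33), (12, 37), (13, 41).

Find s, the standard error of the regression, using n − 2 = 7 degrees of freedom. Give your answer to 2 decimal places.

s = 1.51

x=2: ŷ = 1 + 3·2 = 7; e = 5 − 7 = -2
x=3: ŷ = 1 + 3·3 = 10; e = 11 − 10 = 1
x=5: ŷ = 1 + 3·5 = 16; e = 18 − 16 = 2
x=7: ŷ = 1 + 3·7 = 22; e = 22 − 22 = 0
x=9: ŷ = 1 + 3·9 = 28; e = 29 − 28 = 1
x=10: ŷ = 1 + 3·10 = 31; e = 29 − 31 = -2
x=11: ŷ = 1 + 3·11 = 34; e = 33 − 34 = -1
x=12: ŷ = 1 + 3·12 = 37; e = 37 − 37 = 0
x=13: ŷ = 1 + 3·13 = 40; e = 41 − 40 = 1
SSE = 4 + 1 + 4 + 0 + 1 + 4 + 1 + 0 + 1 = 16
s = √(16/7) = √2.28571 ≈ 1.51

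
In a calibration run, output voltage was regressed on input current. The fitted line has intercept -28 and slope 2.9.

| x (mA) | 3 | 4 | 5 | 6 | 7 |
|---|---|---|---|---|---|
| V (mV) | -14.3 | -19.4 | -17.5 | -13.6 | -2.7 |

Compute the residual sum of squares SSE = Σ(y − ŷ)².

SSE = 84

x=3: ŷ = -28 + 2.9·3 = -19.3; r = -14.3 − (-19.3) = 5
x=4: ŷ = -28 + 2.9·4 = -16.4; r = -19.4 − (-16.4) = -3
x=5: ŷ = -28 + 2.9·5 = -13.5; r = -17.5 − (-13.5) = -4
x=6: ŷ = -28 + 2.9·6 = -10.6; r = -13.6 − (-10.6) = -3
x=7: ŷ = -28 + 2.9·7 = -7.7; r = -2.7 − (-7.7) = 5
SSE = 25 + 9 + 16 + 9 + 25 = 84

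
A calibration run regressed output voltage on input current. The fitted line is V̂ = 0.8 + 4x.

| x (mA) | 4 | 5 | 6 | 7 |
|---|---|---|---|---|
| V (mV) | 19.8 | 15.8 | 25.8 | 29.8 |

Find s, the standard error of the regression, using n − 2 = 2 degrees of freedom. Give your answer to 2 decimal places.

x=4: V̂ = 0.8 + 4·4 = 16.8; r = 19.8 − 16.8 = 3
x=5: V̂ = 0.8 + 4·5 = 20.8; r = 15.8 − 20.8 = -5
x=6: V̂ = 0.8 + 4·6 = 24.8; r = 25.8 − 24.8 = 1
x=7: V̂ = 0.8 + 4·7 = 28.8; r = 29.8 − 28.8 = 1
SSE = 9 + 25 + 1 + 1 = 36
s = √(36/2) = √18 ≈ 4.24

s = 4.24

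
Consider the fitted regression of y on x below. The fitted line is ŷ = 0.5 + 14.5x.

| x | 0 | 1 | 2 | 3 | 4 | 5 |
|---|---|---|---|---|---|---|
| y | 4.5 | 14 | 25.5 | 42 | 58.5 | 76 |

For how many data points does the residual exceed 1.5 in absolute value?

x=0: ŷ = 0.5 + 14.5·0 = 0.5; e = 4.5 − 0.5 = 4
x=1: ŷ = 0.5 + 14.5·1 = 15; e = 14 − 15 = -1
x=2: ŷ = 0.5 + 14.5·2 = 29.5; e = 25.5 − 29.5 = -4
x=3: ŷ = 0.5 + 14.5·3 = 44; e = 42 − 44 = -2
x=4: ŷ = 0.5 + 14.5·4 = 58.5; e = 58.5 − 58.5 = 0
x=5: ŷ = 0.5 + 14.5·5 = 73; e = 76 − 73 = 3
|e| > 1.5: x=0 (|e|=4), x=2 (|e|=4), x=3 (|e|=2), x=5 (|e|=3) → 4

4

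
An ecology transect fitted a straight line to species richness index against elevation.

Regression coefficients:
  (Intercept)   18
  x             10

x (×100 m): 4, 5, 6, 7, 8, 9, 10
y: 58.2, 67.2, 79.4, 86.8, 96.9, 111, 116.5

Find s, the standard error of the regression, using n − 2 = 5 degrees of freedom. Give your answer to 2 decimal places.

x=4: ŷ = 18 + 10·4 = 58; e = 58.2 − 58 = 0.2
x=5: ŷ = 18 + 10·5 = 68; e = 67.2 − 68 = -0.8
x=6: ŷ = 18 + 10·6 = 78; e = 79.4 − 78 = 1.4
x=7: ŷ = 18 + 10·7 = 88; e = 86.8 − 88 = -1.2
x=8: ŷ = 18 + 10·8 = 98; e = 96.9 − 98 = -1.1
x=9: ŷ = 18 + 10·9 = 108; e = 111 − 108 = 3
x=10: ŷ = 18 + 10·10 = 118; e = 116.5 − 118 = -1.5
SSE = 0.04 + 0.64 + 1.96 + 1.44 + 1.21 + 9 + 2.25 = 16.54
s = √(16.54/5) = √3.308 ≈ 1.82

s = 1.82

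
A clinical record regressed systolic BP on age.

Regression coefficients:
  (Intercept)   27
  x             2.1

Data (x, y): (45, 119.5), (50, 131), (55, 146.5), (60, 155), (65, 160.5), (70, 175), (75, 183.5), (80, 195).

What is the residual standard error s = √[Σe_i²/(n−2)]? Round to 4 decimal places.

x=45: ŷ = 27 + 2.1·45 = 121.5; e = 119.5 − 121.5 = -2
x=50: ŷ = 27 + 2.1·50 = 132; e = 131 − 132 = -1
x=55: ŷ = 27 + 2.1·55 = 142.5; e = 146.5 − 142.5 = 4
x=60: ŷ = 27 + 2.1·60 = 153; e = 155 − 153 = 2
x=65: ŷ = 27 + 2.1·65 = 163.5; e = 160.5 − 163.5 = -3
x=70: ŷ = 27 + 2.1·70 = 174; e = 175 − 174 = 1
x=75: ŷ = 27 + 2.1·75 = 184.5; e = 183.5 − 184.5 = -1
x=80: ŷ = 27 + 2.1·80 = 195; e = 195 − 195 = 0
SSE = 4 + 1 + 16 + 4 + 9 + 1 + 1 + 0 = 36
s = √(36/6) = √6 ≈ 2.4495

s = 2.4495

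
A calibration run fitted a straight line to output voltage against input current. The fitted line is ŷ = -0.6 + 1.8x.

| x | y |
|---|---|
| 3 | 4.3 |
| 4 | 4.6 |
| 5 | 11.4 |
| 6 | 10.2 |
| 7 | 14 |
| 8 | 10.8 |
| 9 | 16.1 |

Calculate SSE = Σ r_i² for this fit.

x=3: ŷ = -0.6 + 1.8·3 = 4.8; r = 4.3 − 4.8 = -0.5
x=4: ŷ = -0.6 + 1.8·4 = 6.6; r = 4.6 − 6.6 = -2
x=5: ŷ = -0.6 + 1.8·5 = 8.4; r = 11.4 − 8.4 = 3
x=6: ŷ = -0.6 + 1.8·6 = 10.2; r = 10.2 − 10.2 = 0
x=7: ŷ = -0.6 + 1.8·7 = 12; r = 14 − 12 = 2
x=8: ŷ = -0.6 + 1.8·8 = 13.8; r = 10.8 − 13.8 = -3
x=9: ŷ = -0.6 + 1.8·9 = 15.6; r = 16.1 − 15.6 = 0.5
SSE = 0.25 + 4 + 9 + 0 + 4 + 9 + 0.25 = 26.5

SSE = 26.5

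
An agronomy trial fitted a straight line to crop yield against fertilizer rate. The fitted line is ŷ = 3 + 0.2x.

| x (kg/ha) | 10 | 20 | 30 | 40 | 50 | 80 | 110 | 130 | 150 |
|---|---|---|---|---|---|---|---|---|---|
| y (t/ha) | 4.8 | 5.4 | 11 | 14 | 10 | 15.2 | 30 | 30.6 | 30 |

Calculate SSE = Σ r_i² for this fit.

x=10: ŷ = 3 + 0.2·10 = 5; r = 4.8 − 5 = -0.2
x=20: ŷ = 3 + 0.2·20 = 7; r = 5.4 − 7 = -1.6
x=30: ŷ = 3 + 0.2·30 = 9; r = 11 − 9 = 2
x=40: ŷ = 3 + 0.2·40 = 11; r = 14 − 11 = 3
x=50: ŷ = 3 + 0.2·50 = 13; r = 10 − 13 = -3
x=80: ŷ = 3 + 0.2·80 = 19; r = 15.2 − 19 = -3.8
x=110: ŷ = 3 + 0.2·110 = 25; r = 30 − 25 = 5
x=130: ŷ = 3 + 0.2·130 = 29; r = 30.6 − 29 = 1.6
x=150: ŷ = 3 + 0.2·150 = 33; r = 30 − 33 = -3
SSE = 0.04 + 2.56 + 4 + 9 + 9 + 14.44 + 25 + 2.56 + 9 = 75.6

SSE = 75.6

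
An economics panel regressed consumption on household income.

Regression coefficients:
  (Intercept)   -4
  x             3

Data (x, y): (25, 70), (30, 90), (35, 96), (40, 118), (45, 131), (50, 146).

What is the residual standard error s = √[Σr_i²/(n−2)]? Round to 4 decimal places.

x=25: ŷ = -4 + 3·25 = 71; r = 70 − 71 = -1
x=30: ŷ = -4 + 3·30 = 86; r = 90 − 86 = 4
x=35: ŷ = -4 + 3·35 = 101; r = 96 − 101 = -5
x=40: ŷ = -4 + 3·40 = 116; r = 118 − 116 = 2
x=45: ŷ = -4 + 3·45 = 131; r = 131 − 131 = 0
x=50: ŷ = -4 + 3·50 = 146; r = 146 − 146 = 0
SSE = 1 + 16 + 25 + 4 + 0 + 0 = 46
s = √(46/4) = √11.5 ≈ 3.3912

s = 3.3912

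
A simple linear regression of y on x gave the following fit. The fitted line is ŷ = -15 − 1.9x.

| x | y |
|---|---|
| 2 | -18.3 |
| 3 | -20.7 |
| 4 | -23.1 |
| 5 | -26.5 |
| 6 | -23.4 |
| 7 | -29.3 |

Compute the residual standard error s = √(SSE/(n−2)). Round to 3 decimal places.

x=2: ŷ = -15 − 1.9·2 = -18.8; r = -18.3 − (-18.8) = 0.5
x=3: ŷ = -15 − 1.9·3 = -20.7; r = -20.7 − (-20.7) = 0
x=4: ŷ = -15 − 1.9·4 = -22.6; r = -23.1 − (-22.6) = -0.5
x=5: ŷ = -15 − 1.9·5 = -24.5; r = -26.5 − (-24.5) = -2
x=6: ŷ = -15 − 1.9·6 = -26.4; r = -23.4 − (-26.4) = 3
x=7: ŷ = -15 − 1.9·7 = -28.3; r = -29.3 − (-28.3) = -1
SSE = 0.25 + 0 + 0.25 + 4 + 9 + 1 = 14.5
s = √(14.5/4) = √3.625 ≈ 1.904

s = 1.904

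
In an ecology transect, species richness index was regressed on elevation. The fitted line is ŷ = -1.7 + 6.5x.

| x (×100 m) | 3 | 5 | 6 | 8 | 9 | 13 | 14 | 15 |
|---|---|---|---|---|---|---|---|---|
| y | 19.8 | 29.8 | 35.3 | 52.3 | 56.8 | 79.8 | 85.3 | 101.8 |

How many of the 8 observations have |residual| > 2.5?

x=3: ŷ = -1.7 + 6.5·3 = 17.8; r = 19.8 − 17.8 = 2
x=5: ŷ = -1.7 + 6.5·5 = 30.8; r = 29.8 − 30.8 = -1
x=6: ŷ = -1.7 + 6.5·6 = 37.3; r = 35.3 − 37.3 = -2
x=8: ŷ = -1.7 + 6.5·8 = 50.3; r = 52.3 − 50.3 = 2
x=9: ŷ = -1.7 + 6.5·9 = 56.8; r = 56.8 − 56.8 = 0
x=13: ŷ = -1.7 + 6.5·13 = 82.8; r = 79.8 − 82.8 = -3
x=14: ŷ = -1.7 + 6.5·14 = 89.3; r = 85.3 − 89.3 = -4
x=15: ŷ = -1.7 + 6.5·15 = 95.8; r = 101.8 − 95.8 = 6
|r| > 2.5: x=13 (|r|=3), x=14 (|r|=4), x=15 (|r|=6) → 3

3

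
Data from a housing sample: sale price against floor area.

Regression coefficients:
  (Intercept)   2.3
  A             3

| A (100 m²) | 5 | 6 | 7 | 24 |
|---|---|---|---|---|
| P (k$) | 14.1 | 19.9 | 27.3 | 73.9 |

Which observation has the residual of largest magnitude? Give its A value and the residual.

A = 7, r = 4

A=5: P̂ = 2.3 + 3·5 = 17.3; r = 14.1 − 17.3 = -3.2
A=6: P̂ = 2.3 + 3·6 = 20.3; r = 19.9 − 20.3 = -0.4
A=7: P̂ = 2.3 + 3·7 = 23.3; r = 27.3 − 23.3 = 4
A=24: P̂ = 2.3 + 3·24 = 74.3; r = 73.9 − 74.3 = -0.4
Largest |r| is 4 at A = 7, residual 4.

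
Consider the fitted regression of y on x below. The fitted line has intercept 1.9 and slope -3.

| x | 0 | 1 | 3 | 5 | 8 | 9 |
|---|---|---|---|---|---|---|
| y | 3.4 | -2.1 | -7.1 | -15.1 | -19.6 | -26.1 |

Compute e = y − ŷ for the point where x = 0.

e = 1.5

ŷ = 1.9 − 3·0 = 1.9
e = 3.4 − 1.9 = 1.5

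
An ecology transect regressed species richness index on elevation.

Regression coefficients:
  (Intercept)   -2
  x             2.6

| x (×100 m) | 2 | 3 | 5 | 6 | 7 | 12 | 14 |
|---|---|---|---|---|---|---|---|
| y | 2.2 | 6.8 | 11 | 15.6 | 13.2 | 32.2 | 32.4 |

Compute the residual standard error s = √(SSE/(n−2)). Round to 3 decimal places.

x=2: ŷ = -2 + 2.6·2 = 3.2; e = 2.2 − 3.2 = -1
x=3: ŷ = -2 + 2.6·3 = 5.8; e = 6.8 − 5.8 = 1
x=5: ŷ = -2 + 2.6·5 = 11; e = 11 − 11 = 0
x=6: ŷ = -2 + 2.6·6 = 13.6; e = 15.6 − 13.6 = 2
x=7: ŷ = -2 + 2.6·7 = 16.2; e = 13.2 − 16.2 = -3
x=12: ŷ = -2 + 2.6·12 = 29.2; e = 32.2 − 29.2 = 3
x=14: ŷ = -2 + 2.6·14 = 34.4; e = 32.4 − 34.4 = -2
SSE = 1 + 1 + 0 + 4 + 9 + 9 + 4 = 28
s = √(28/5) = √5.6 ≈ 2.366

s = 2.366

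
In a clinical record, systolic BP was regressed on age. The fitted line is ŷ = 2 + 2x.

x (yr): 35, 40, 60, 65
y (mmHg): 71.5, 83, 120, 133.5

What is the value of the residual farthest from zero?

r = -2

x=35: ŷ = 2 + 2·35 = 72; r = 71.5 − 72 = -0.5
x=40: ŷ = 2 + 2·40 = 82; r = 83 − 82 = 1
x=60: ŷ = 2 + 2·60 = 122; r = 120 − 122 = -2
x=65: ŷ = 2 + 2·65 = 132; r = 133.5 − 132 = 1.5
Largest |r| is 2 at x = 60, residual -2.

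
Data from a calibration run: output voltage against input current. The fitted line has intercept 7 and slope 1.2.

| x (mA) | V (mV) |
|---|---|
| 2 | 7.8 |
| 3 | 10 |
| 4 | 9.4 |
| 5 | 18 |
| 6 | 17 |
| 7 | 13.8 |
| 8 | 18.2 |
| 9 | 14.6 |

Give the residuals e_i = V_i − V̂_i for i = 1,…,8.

-1.6, -0.6, -2.4, 5, 2.8, -1.6, 1.6, -3.2

x=2: V̂ = 7 + 1.2·2 = 9.4; e = 7.8 − 9.4 = -1.6
x=3: V̂ = 7 + 1.2·3 = 10.6; e = 10 − 10.6 = -0.6
x=4: V̂ = 7 + 1.2·4 = 11.8; e = 9.4 − 11.8 = -2.4
x=5: V̂ = 7 + 1.2·5 = 13; e = 18 − 13 = 5
x=6: V̂ = 7 + 1.2·6 = 14.2; e = 17 − 14.2 = 2.8
x=7: V̂ = 7 + 1.2·7 = 15.4; e = 13.8 − 15.4 = -1.6
x=8: V̂ = 7 + 1.2·8 = 16.6; e = 18.2 − 16.6 = 1.6
x=9: V̂ = 7 + 1.2·9 = 17.8; e = 14.6 − 17.8 = -3.2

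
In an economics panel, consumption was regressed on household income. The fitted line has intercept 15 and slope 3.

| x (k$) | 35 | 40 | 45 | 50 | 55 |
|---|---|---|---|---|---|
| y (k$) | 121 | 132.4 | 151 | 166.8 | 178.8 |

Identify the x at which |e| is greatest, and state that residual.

x=35: ŷ = 15 + 3·35 = 120; e = 121 − 120 = 1
x=40: ŷ = 15 + 3·40 = 135; e = 132.4 − 135 = -2.6
x=45: ŷ = 15 + 3·45 = 150; e = 151 − 150 = 1
x=50: ŷ = 15 + 3·50 = 165; e = 166.8 − 165 = 1.8
x=55: ŷ = 15 + 3·55 = 180; e = 178.8 − 180 = -1.2
Largest |e| is 2.6 at x = 40, residual -2.6.

x = 40, e = -2.6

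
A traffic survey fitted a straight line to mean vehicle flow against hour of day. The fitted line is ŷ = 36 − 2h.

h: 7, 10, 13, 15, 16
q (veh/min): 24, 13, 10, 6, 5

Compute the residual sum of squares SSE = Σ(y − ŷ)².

SSE = 14

h=7: ŷ = 36 − 2·7 = 22; r = 24 − 22 = 2
h=10: ŷ = 36 − 2·10 = 16; r = 13 − 16 = -3
h=13: ŷ = 36 − 2·13 = 10; r = 10 − 10 = 0
h=15: ŷ = 36 − 2·15 = 6; r = 6 − 6 = 0
h=16: ŷ = 36 − 2·16 = 4; r = 5 − 4 = 1
SSE = 4 + 9 + 0 + 0 + 1 = 14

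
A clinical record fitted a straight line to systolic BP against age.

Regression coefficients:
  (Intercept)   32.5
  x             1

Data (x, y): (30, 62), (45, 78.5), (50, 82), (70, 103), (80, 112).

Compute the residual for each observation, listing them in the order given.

x=30: ŷ = 32.5 + 30 = 62.5; r = 62 − 62.5 = -0.5
x=45: ŷ = 32.5 + 45 = 77.5; r = 78.5 − 77.5 = 1
x=50: ŷ = 32.5 + 50 = 82.5; r = 82 − 82.5 = -0.5
x=70: ŷ = 32.5 + 70 = 102.5; r = 103 − 102.5 = 0.5
x=80: ŷ = 32.5 + 80 = 112.5; r = 112 − 112.5 = -0.5

-0.5, 1, -0.5, 0.5, -0.5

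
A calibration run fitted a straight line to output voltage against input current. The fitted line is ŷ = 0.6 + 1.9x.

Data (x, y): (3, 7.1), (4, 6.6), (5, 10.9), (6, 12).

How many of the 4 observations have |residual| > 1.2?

1

x=3: ŷ = 0.6 + 1.9·3 = 6.3; r = 7.1 − 6.3 = 0.8
x=4: ŷ = 0.6 + 1.9·4 = 8.2; r = 6.6 − 8.2 = -1.6
x=5: ŷ = 0.6 + 1.9·5 = 10.1; r = 10.9 − 10.1 = 0.8
x=6: ŷ = 0.6 + 1.9·6 = 12; r = 12 − 12 = 0
|r| > 1.2: x=4 (|r|=1.6) → 1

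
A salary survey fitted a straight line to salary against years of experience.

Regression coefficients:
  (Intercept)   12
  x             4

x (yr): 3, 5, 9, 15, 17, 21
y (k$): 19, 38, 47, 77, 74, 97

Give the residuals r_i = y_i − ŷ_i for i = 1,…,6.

x=3: ŷ = 12 + 4·3 = 24; r = 19 − 24 = -5
x=5: ŷ = 12 + 4·5 = 32; r = 38 − 32 = 6
x=9: ŷ = 12 + 4·9 = 48; r = 47 − 48 = -1
x=15: ŷ = 12 + 4·15 = 72; r = 77 − 72 = 5
x=17: ŷ = 12 + 4·17 = 80; r = 74 − 80 = -6
x=21: ŷ = 12 + 4·21 = 96; r = 97 − 96 = 1

-5, 6, -1, 5, -6, 1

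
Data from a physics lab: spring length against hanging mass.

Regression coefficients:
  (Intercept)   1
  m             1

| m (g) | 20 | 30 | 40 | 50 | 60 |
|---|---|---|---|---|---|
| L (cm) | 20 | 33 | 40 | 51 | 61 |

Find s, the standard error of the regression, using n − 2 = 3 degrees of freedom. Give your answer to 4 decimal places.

m=20: ŷ = 1 + 20 = 21; r = 20 − 21 = -1
m=30: ŷ = 1 + 30 = 31; r = 33 − 31 = 2
m=40: ŷ = 1 + 40 = 41; r = 40 − 41 = -1
m=50: ŷ = 1 + 50 = 51; r = 51 − 51 = 0
m=60: ŷ = 1 + 60 = 61; r = 61 − 61 = 0
SSE = 1 + 4 + 1 + 0 + 0 = 6
s = √(6/3) = √2 ≈ 1.4142

s = 1.4142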